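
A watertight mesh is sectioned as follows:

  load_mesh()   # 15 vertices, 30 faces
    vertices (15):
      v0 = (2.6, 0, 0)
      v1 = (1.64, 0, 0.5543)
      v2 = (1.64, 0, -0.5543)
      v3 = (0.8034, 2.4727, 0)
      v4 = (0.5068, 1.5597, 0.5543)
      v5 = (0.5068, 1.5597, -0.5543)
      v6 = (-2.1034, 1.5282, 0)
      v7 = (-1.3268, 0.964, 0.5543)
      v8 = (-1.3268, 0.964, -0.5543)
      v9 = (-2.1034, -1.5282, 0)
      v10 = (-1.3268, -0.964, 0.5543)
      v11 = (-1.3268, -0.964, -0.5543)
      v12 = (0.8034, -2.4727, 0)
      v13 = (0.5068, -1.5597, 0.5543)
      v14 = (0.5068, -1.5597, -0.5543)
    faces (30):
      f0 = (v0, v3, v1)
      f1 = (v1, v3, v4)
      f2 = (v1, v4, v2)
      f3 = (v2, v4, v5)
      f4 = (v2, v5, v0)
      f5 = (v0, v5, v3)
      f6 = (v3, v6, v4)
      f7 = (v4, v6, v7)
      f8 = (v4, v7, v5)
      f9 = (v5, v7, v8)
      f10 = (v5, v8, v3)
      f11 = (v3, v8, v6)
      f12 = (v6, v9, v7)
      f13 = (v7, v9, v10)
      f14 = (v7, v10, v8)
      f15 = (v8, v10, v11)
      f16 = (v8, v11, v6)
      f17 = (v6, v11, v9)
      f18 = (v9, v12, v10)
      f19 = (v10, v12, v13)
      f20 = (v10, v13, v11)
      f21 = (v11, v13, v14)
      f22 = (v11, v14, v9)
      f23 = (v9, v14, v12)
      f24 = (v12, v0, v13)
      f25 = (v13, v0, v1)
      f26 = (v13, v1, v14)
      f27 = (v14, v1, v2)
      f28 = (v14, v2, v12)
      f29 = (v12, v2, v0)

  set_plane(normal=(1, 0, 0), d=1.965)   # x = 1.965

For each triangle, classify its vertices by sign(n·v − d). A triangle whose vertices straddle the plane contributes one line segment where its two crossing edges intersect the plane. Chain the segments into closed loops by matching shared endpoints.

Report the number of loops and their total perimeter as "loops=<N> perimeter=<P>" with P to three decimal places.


Straddling triangles (6 of 30):
  (v0,v3,v1) [+--] → (1.965, 0.873964, 0)–(1.965, 0, 0.366646)  len=0.9478
  (v2,v5,v0) [--+] → (1.965, 0.473156, -0.168154)–(1.965, 0, -0.366646)  len=0.5131
  (v0,v5,v3) [+--] → (1.965, 0.473156, -0.168154)–(1.965, 0.873964, 0)  len=0.4347
  (v12,v0,v13) [-+-] → (1.965, -0.873964, 0)–(1.965, -0.473156, 0.168154)  len=0.4347
  (v13,v0,v1) [-+-] → (1.965, -0.473156, 0.168154)–(1.965, 0, 0.366646)  len=0.5131
  (v12,v2,v0) [--+] → (1.965, 0, -0.366646)–(1.965, -0.873964, 0)  len=0.9478

Chained into 1 loop(s):
  loop 1: 6 segments, perimeter = 3.7910
Total perimeter = 3.791

loops=1 perimeter=3.791


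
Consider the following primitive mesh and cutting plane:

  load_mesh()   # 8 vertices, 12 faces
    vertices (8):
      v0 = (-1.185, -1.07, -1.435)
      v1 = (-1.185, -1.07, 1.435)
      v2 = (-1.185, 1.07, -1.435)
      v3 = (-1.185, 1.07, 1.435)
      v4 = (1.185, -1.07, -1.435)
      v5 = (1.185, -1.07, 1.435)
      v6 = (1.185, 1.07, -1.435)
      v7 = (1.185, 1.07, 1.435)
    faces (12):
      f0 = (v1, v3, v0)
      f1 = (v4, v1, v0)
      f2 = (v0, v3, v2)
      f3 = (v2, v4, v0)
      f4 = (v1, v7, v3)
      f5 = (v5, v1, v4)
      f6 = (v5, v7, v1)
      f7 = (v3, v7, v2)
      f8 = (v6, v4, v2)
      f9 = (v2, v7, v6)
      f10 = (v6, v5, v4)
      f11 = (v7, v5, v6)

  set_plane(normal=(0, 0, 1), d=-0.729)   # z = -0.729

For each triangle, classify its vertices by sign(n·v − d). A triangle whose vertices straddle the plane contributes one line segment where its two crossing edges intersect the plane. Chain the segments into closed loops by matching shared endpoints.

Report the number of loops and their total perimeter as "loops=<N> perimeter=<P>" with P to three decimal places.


loops=1 perimeter=9.020

Straddling triangles (8 of 12):
  (v1,v3,v0) [++-] → (-1.185, -0.543575, -0.729)–(-1.185, -1.07, -0.729)  len=0.5264
  (v4,v1,v0) [-+-] → (0.601997, -1.07, -0.729)–(-1.185, -1.07, -0.729)  len=1.7870
  (v0,v3,v2) [-+-] → (-1.185, -0.543575, -0.729)–(-1.185, 1.07, -0.729)  len=1.6136
  (v5,v1,v4) [++-] → (0.601997, -1.07, -0.729)–(1.185, -1.07, -0.729)  len=0.5830
  (v3,v7,v2) [++-] → (-0.601997, 1.07, -0.729)–(-1.185, 1.07, -0.729)  len=0.5830
  (v2,v7,v6) [-+-] → (-0.601997, 1.07, -0.729)–(1.185, 1.07, -0.729)  len=1.7870
  (v6,v5,v4) [-+-] → (1.185, 0.543575, -0.729)–(1.185, -1.07, -0.729)  len=1.6136
  (v7,v5,v6) [++-] → (1.185, 0.543575, -0.729)–(1.185, 1.07, -0.729)  len=0.5264

Chained into 1 loop(s):
  loop 1: 8 segments, perimeter = 9.0200
Total perimeter = 9.020


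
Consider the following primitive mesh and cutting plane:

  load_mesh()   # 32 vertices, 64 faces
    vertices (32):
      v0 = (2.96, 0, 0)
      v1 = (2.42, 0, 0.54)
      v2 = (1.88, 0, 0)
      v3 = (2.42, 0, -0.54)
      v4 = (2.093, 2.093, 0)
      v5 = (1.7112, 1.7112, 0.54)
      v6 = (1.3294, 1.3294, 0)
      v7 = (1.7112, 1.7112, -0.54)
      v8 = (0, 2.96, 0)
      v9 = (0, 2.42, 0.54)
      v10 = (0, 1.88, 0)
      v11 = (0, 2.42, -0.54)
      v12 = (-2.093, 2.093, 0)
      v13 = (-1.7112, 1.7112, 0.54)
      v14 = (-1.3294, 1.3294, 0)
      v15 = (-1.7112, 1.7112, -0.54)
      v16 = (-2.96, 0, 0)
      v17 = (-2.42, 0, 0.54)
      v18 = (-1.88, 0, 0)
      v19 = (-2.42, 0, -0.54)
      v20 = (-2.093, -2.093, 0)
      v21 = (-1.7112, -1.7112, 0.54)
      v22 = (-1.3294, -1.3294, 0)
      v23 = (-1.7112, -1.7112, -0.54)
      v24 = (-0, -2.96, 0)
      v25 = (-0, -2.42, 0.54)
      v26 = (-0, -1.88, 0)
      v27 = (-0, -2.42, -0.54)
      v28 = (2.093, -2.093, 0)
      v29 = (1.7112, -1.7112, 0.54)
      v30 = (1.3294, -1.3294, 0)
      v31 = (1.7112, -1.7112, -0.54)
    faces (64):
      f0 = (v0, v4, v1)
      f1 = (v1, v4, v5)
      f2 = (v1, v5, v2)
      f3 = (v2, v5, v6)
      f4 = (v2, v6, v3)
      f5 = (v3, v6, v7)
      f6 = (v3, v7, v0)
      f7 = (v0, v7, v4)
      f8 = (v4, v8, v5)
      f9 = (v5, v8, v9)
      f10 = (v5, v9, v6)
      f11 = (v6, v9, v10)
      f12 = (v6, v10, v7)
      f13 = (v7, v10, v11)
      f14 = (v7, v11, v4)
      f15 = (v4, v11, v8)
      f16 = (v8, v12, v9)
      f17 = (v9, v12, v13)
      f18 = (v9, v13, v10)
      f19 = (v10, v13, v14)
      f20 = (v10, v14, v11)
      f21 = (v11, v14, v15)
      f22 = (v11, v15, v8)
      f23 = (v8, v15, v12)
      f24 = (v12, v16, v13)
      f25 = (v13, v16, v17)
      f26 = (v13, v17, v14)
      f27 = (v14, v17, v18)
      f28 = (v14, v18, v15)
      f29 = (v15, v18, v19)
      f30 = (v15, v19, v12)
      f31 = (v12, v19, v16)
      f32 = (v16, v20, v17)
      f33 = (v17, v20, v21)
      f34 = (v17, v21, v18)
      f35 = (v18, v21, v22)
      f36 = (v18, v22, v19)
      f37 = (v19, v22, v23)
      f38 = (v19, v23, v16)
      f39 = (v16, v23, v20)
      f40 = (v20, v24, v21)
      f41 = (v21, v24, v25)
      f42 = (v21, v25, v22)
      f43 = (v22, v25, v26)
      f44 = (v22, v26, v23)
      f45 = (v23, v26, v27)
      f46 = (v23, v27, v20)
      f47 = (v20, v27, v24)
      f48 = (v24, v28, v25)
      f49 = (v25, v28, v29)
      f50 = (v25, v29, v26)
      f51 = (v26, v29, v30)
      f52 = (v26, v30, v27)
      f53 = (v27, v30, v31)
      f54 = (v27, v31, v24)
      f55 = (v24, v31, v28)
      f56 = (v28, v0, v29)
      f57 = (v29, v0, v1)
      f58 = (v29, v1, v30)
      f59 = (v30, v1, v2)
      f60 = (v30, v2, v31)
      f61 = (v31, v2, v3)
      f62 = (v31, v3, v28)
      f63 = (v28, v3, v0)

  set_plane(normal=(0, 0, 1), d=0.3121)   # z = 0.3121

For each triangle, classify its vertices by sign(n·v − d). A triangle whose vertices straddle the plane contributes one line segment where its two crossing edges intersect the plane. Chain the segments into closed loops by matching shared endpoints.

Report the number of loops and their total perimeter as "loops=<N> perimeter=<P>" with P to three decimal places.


loops=2 perimeter=29.635

Straddling triangles (32 of 64):
  (v0,v4,v1) [--+] → (2.28199, 0.883324, 0.3121)–(2.6479, 0, 0.3121)  len=0.9561
  (v1,v4,v5) [+-+] → (2.28199, 0.883324, 0.3121)–(1.87233, 1.87233, 0.3121)  len=1.0705
  (v1,v5,v2) [++-] → (1.78244, 0.98901, 0.3121)–(2.1921, 0, 0.3121)  len=1.0705
  (v2,v5,v6) [-+-] → (1.78244, 0.98901, 0.3121)–(1.55007, 1.55007, 0.3121)  len=0.6073
  (v4,v8,v5) [--+] → (0.98901, 2.23824, 0.3121)–(1.87233, 1.87233, 0.3121)  len=0.9561
  (v5,v8,v9) [+-+] → (0.98901, 2.23824, 0.3121)–(0, 2.6479, 0.3121)  len=1.0705
  (v5,v9,v6) [++-] → (0.561056, 1.95973, 0.3121)–(1.55007, 1.55007, 0.3121)  len=1.0705
  (v6,v9,v10) [-+-] → (0.561056, 1.95973, 0.3121)–(0, 2.1921, 0.3121)  len=0.6073
  (v8,v12,v9) [--+] → (-0.883324, 2.28199, 0.3121)–(0, 2.6479, 0.3121)  len=0.9561
  (v9,v12,v13) [+-+] → (-0.883324, 2.28199, 0.3121)–(-1.87233, 1.87233, 0.3121)  len=1.0705
  (v9,v13,v10) [++-] → (-0.98901, 1.78244, 0.3121)–(0, 2.1921, 0.3121)  len=1.0705
  (v10,v13,v14) [-+-] → (-0.98901, 1.78244, 0.3121)–(-1.55007, 1.55007, 0.3121)  len=0.6073
  (v12,v16,v13) [--+] → (-2.23824, 0.98901, 0.3121)–(-1.87233, 1.87233, 0.3121)  len=0.9561
  (v13,v16,v17) [+-+] → (-2.23824, 0.98901, 0.3121)–(-2.6479, 0, 0.3121)  len=1.0705
  (v13,v17,v14) [++-] → (-1.95973, 0.561056, 0.3121)–(-1.55007, 1.55007, 0.3121)  len=1.0705
  (v14,v17,v18) [-+-] → (-1.95973, 0.561056, 0.3121)–(-2.1921, 0, 0.3121)  len=0.6073
  (v16,v20,v17) [--+] → (-2.28199, -0.883324, 0.3121)–(-2.6479, 0, 0.3121)  len=0.9561
  (v17,v20,v21) [+-+] → (-2.28199, -0.883324, 0.3121)–(-1.87233, -1.87233, 0.3121)  len=1.0705
  (v17,v21,v18) [++-] → (-1.78244, -0.98901, 0.3121)–(-2.1921, 0, 0.3121)  len=1.0705
  (v18,v21,v22) [-+-] → (-1.78244, -0.98901, 0.3121)–(-1.55007, -1.55007, 0.3121)  len=0.6073
  (v20,v24,v21) [--+] → (-0.98901, -2.23824, 0.3121)–(-1.87233, -1.87233, 0.3121)  len=0.9561
  (v21,v24,v25) [+-+] → (-0.98901, -2.23824, 0.3121)–(0, -2.6479, 0.3121)  len=1.0705
  (v21,v25,v22) [++-] → (-0.561056, -1.95973, 0.3121)–(-1.55007, -1.55007, 0.3121)  len=1.0705
  (v22,v25,v26) [-+-] → (-0.561056, -1.95973, 0.3121)–(0, -2.1921, 0.3121)  len=0.6073
  (v24,v28,v25) [--+] → (0.883324, -2.28199, 0.3121)–(0, -2.6479, 0.3121)  len=0.9561
  (v25,v28,v29) [+-+] → (0.883324, -2.28199, 0.3121)–(1.87233, -1.87233, 0.3121)  len=1.0705
  (v25,v29,v26) [++-] → (0.98901, -1.78244, 0.3121)–(0, -2.1921, 0.3121)  len=1.0705
  (v26,v29,v30) [-+-] → (0.98901, -1.78244, 0.3121)–(1.55007, -1.55007, 0.3121)  len=0.6073
  (v28,v0,v29) [--+] → (2.23824, -0.98901, 0.3121)–(1.87233, -1.87233, 0.3121)  len=0.9561
  (v29,v0,v1) [+-+] → (2.23824, -0.98901, 0.3121)–(2.6479, 0, 0.3121)  len=1.0705
  (v29,v1,v30) [++-] → (1.95973, -0.561056, 0.3121)–(1.55007, -1.55007, 0.3121)  len=1.0705
  (v30,v1,v2) [-+-] → (1.95973, -0.561056, 0.3121)–(2.1921, 0, 0.3121)  len=0.6073

Chained into 2 loop(s):
  loop 1: 16 segments, perimeter = 16.2129
  loop 2: 16 segments, perimeter = 13.4222
Total perimeter = 29.635


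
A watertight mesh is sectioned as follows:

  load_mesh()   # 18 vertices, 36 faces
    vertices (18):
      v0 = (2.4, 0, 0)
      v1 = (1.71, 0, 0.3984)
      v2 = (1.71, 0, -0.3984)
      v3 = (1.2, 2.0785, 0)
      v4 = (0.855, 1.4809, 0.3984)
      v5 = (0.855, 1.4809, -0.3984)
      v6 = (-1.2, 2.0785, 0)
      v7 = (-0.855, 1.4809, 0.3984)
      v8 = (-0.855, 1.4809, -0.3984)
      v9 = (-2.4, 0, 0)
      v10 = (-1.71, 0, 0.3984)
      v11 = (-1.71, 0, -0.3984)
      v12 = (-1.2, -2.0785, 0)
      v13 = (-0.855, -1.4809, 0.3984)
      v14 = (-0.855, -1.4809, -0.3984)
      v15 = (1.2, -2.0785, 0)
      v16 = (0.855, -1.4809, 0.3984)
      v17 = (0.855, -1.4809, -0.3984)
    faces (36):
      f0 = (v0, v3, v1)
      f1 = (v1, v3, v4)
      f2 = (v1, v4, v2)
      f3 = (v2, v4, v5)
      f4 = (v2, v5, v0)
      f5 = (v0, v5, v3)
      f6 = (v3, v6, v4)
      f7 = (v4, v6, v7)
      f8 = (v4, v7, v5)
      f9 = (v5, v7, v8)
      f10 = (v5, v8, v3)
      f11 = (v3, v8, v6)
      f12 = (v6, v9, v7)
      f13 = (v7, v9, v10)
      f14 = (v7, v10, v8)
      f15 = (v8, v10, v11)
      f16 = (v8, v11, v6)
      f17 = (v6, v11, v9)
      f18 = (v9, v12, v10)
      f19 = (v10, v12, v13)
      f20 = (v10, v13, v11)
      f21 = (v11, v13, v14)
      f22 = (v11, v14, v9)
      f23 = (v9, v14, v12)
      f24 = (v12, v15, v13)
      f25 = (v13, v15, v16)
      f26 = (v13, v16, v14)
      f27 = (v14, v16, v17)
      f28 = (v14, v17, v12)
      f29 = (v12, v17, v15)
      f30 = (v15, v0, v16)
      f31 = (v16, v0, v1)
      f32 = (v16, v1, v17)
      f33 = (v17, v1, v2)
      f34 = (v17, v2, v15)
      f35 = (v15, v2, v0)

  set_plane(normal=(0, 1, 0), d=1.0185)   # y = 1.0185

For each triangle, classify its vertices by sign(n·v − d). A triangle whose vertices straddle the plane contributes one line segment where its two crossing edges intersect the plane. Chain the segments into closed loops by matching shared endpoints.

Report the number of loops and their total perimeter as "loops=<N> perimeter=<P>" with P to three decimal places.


Straddling triangles (12 of 36):
  (v0,v3,v1) [-+-] → (1.81198, 1.0185, 0)–(1.46009, 1.0185, 0.203177)  len=0.4063
  (v1,v3,v4) [-++] → (1.46009, 1.0185, 0.203177)–(1.12197, 1.0185, 0.3984)  len=0.3904
  (v1,v4,v2) [-+-] → (1.12197, 1.0185, 0.3984)–(1.12197, 1.0185, 0.149605)  len=0.2488
  (v2,v4,v5) [-++] → (1.12197, 1.0185, 0.149605)–(1.12197, 1.0185, -0.3984)  len=0.5480
  (v2,v5,v0) [-+-] → (1.12197, 1.0185, -0.3984)–(1.33741, 1.0185, -0.274003)  len=0.2488
  (v0,v5,v3) [-++] → (1.33741, 1.0185, -0.274003)–(1.81198, 1.0185, 0)  len=0.5480
  (v6,v9,v7) [+-+] → (-1.81198, 1.0185, 0)–(-1.33741, 1.0185, 0.274003)  len=0.5480
  (v7,v9,v10) [+--] → (-1.33741, 1.0185, 0.274003)–(-1.12197, 1.0185, 0.3984)  len=0.2488
  (v7,v10,v8) [+-+] → (-1.12197, 1.0185, 0.3984)–(-1.12197, 1.0185, -0.149605)  len=0.5480
  (v8,v10,v11) [+--] → (-1.12197, 1.0185, -0.149605)–(-1.12197, 1.0185, -0.3984)  len=0.2488
  (v8,v11,v6) [+-+] → (-1.12197, 1.0185, -0.3984)–(-1.46009, 1.0185, -0.203177)  len=0.3904
  (v6,v11,v9) [+--] → (-1.46009, 1.0185, -0.203177)–(-1.81198, 1.0185, 0)  len=0.4063

Chained into 2 loop(s):
  loop 1: 6 segments, perimeter = 2.3903
  loop 2: 6 segments, perimeter = 2.3903
Total perimeter = 4.781

loops=2 perimeter=4.781


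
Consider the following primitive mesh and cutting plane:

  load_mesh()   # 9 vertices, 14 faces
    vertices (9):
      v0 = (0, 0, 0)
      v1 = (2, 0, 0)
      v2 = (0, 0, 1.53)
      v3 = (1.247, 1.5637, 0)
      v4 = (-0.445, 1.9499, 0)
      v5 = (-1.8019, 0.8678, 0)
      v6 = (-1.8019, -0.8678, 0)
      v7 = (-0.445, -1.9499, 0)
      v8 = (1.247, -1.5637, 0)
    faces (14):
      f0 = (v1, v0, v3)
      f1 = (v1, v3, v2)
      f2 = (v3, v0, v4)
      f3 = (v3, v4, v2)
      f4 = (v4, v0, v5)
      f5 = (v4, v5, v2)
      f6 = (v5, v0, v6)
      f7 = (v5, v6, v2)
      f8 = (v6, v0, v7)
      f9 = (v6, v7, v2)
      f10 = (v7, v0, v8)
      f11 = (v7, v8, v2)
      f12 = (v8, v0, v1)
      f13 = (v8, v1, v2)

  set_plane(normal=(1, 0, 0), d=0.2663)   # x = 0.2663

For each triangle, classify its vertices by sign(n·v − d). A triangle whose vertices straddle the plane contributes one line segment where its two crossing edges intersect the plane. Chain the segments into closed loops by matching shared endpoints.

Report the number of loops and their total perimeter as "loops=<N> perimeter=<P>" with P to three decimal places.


Straddling triangles (8 of 14):
  (v1,v0,v3) [+-+] → (0.2663, 0, 0)–(0.2663, 0.333932, 0)  len=0.3339
  (v1,v3,v2) [++-] → (0.2663, 0.333932, 1.20326)–(0.2663, 0, 1.32628)  len=0.3559
  (v3,v0,v4) [+--] → (0.2663, 0.333932, 0)–(0.2663, 1.78755, 0)  len=1.4536
  (v3,v4,v2) [+--] → (0.2663, 1.78755, 0)–(0.2663, 0.333932, 1.20326)  len=1.8870
  (v7,v0,v8) [--+] → (0.2663, -0.333932, 0)–(0.2663, -1.78755, 0)  len=1.4536
  (v7,v8,v2) [-+-] → (0.2663, -1.78755, 0)–(0.2663, -0.333932, 1.20326)  len=1.8870
  (v8,v0,v1) [+-+] → (0.2663, -0.333932, 0)–(0.2663, 0, 0)  len=0.3339
  (v8,v1,v2) [++-] → (0.2663, 0, 1.32628)–(0.2663, -0.333932, 1.20326)  len=0.3559

Chained into 1 loop(s):
  loop 1: 8 segments, perimeter = 8.0609
Total perimeter = 8.061

loops=1 perimeter=8.061


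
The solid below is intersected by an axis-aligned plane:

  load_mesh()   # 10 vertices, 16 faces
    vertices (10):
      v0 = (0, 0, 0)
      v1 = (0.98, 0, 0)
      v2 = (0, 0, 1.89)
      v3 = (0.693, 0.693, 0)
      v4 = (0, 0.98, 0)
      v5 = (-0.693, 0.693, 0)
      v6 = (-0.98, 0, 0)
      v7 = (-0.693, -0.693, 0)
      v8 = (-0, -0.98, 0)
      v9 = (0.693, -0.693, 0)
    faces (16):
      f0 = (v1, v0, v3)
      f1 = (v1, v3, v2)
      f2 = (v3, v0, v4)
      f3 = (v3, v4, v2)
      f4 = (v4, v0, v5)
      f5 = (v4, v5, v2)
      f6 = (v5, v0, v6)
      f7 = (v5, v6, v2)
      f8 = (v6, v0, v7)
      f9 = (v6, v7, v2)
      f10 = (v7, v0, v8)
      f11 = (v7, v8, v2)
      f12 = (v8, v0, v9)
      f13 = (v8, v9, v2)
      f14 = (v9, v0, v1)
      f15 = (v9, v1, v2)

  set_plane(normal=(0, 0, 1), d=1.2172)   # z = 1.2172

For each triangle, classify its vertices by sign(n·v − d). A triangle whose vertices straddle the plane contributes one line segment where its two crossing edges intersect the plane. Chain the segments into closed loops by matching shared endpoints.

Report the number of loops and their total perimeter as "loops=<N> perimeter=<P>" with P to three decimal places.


Straddling triangles (8 of 16):
  (v1,v3,v2) [--+] → (0.246693, 0.246693, 1.2172)–(0.348859, 0, 1.2172)  len=0.2670
  (v3,v4,v2) [--+] → (0, 0.348859, 1.2172)–(0.246693, 0.246693, 1.2172)  len=0.2670
  (v4,v5,v2) [--+] → (-0.246693, 0.246693, 1.2172)–(0, 0.348859, 1.2172)  len=0.2670
  (v5,v6,v2) [--+] → (-0.348859, 0, 1.2172)–(-0.246693, 0.246693, 1.2172)  len=0.2670
  (v6,v7,v2) [--+] → (-0.246693, -0.246693, 1.2172)–(-0.348859, 0, 1.2172)  len=0.2670
  (v7,v8,v2) [--+] → (0, -0.348859, 1.2172)–(-0.246693, -0.246693, 1.2172)  len=0.2670
  (v8,v9,v2) [--+] → (0.246693, -0.246693, 1.2172)–(0, -0.348859, 1.2172)  len=0.2670
  (v9,v1,v2) [--+] → (0.348859, 0, 1.2172)–(0.246693, -0.246693, 1.2172)  len=0.2670

Chained into 1 loop(s):
  loop 1: 8 segments, perimeter = 2.1361
Total perimeter = 2.136

loops=1 perimeter=2.136


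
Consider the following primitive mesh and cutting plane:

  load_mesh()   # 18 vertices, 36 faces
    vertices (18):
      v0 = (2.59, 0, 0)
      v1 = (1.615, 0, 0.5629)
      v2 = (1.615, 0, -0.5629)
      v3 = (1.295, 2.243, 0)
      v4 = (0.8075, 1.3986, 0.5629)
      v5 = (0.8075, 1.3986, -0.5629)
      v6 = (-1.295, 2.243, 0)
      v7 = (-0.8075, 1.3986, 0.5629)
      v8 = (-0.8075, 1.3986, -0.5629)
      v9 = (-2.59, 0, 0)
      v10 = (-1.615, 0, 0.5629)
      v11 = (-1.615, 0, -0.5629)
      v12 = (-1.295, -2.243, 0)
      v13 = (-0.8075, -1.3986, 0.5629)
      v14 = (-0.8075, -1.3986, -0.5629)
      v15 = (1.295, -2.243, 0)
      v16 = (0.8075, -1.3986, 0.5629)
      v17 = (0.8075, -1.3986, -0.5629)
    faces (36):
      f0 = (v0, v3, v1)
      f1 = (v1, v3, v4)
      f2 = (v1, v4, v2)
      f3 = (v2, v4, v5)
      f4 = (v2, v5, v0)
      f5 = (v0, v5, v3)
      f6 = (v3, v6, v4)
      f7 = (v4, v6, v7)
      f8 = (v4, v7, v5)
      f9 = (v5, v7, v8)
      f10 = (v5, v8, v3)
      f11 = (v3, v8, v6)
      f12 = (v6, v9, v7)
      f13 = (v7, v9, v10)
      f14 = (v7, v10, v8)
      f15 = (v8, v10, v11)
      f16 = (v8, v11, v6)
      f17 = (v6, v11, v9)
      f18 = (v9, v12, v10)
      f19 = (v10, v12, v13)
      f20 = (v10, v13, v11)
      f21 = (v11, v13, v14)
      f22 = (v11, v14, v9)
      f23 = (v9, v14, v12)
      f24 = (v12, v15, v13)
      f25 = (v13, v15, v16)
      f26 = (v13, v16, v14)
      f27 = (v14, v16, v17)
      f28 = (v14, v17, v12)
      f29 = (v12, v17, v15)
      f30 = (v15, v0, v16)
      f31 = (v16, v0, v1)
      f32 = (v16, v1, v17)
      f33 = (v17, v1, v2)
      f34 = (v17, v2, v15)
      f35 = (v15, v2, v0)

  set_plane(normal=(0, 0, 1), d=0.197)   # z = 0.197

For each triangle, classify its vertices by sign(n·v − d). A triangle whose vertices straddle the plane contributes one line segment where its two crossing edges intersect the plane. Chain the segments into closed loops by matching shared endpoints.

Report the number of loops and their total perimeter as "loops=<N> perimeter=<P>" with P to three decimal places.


loops=2 perimeter=23.182

Straddling triangles (24 of 36):
  (v0,v3,v1) [--+] → (1.40699, 1.45801, 0.197)–(2.24878, 0, 0.197)  len=1.6836
  (v1,v3,v4) [+-+] → (1.40699, 1.45801, 0.197)–(1.12439, 1.94748, 0.197)  len=0.5652
  (v1,v4,v2) [++-] → (1.06995, 0.944036, 0.197)–(1.615, 0, 0.197)  len=1.0901
  (v2,v4,v5) [-+-] → (1.06995, 0.944036, 0.197)–(0.8075, 1.3986, 0.197)  len=0.5249
  (v3,v6,v4) [--+] → (-0.559181, 1.94748, 0.197)–(1.12439, 1.94748, 0.197)  len=1.6836
  (v4,v6,v7) [+-+] → (-0.559181, 1.94748, 0.197)–(-1.12439, 1.94748, 0.197)  len=0.5652
  (v4,v7,v5) [++-] → (-0.282603, 1.3986, 0.197)–(0.8075, 1.3986, 0.197)  len=1.0901
  (v5,v7,v8) [-+-] → (-0.282603, 1.3986, 0.197)–(-0.8075, 1.3986, 0.197)  len=0.5249
  (v6,v9,v7) [--+] → (-1.96617, 0.489473, 0.197)–(-1.12439, 1.94748, 0.197)  len=1.6836
  (v7,v9,v10) [+-+] → (-1.96617, 0.489473, 0.197)–(-2.24878, 0, 0.197)  len=0.5652
  (v7,v10,v8) [++-] → (-1.35255, 0.454564, 0.197)–(-0.8075, 1.3986, 0.197)  len=1.0901
  (v8,v10,v11) [-+-] → (-1.35255, 0.454564, 0.197)–(-1.615, 0, 0.197)  len=0.5249
  (v9,v12,v10) [--+] → (-1.40699, -1.45801, 0.197)–(-2.24878, 0, 0.197)  len=1.6836
  (v10,v12,v13) [+-+] → (-1.40699, -1.45801, 0.197)–(-1.12439, -1.94748, 0.197)  len=0.5652
  (v10,v13,v11) [++-] → (-1.06995, -0.944036, 0.197)–(-1.615, 0, 0.197)  len=1.0901
  (v11,v13,v14) [-+-] → (-1.06995, -0.944036, 0.197)–(-0.8075, -1.3986, 0.197)  len=0.5249
  (v12,v15,v13) [--+] → (0.559181, -1.94748, 0.197)–(-1.12439, -1.94748, 0.197)  len=1.6836
  (v13,v15,v16) [+-+] → (0.559181, -1.94748, 0.197)–(1.12439, -1.94748, 0.197)  len=0.5652
  (v13,v16,v14) [++-] → (0.282603, -1.3986, 0.197)–(-0.8075, -1.3986, 0.197)  len=1.0901
  (v14,v16,v17) [-+-] → (0.282603, -1.3986, 0.197)–(0.8075, -1.3986, 0.197)  len=0.5249
  (v15,v0,v16) [--+] → (1.96617, -0.489473, 0.197)–(1.12439, -1.94748, 0.197)  len=1.6836
  (v16,v0,v1) [+-+] → (1.96617, -0.489473, 0.197)–(2.24878, 0, 0.197)  len=0.5652
  (v16,v1,v17) [++-] → (1.35255, -0.454564, 0.197)–(0.8075, -1.3986, 0.197)  len=1.0901
  (v17,v1,v2) [-+-] → (1.35255, -0.454564, 0.197)–(1.615, 0, 0.197)  len=0.5249

Chained into 2 loop(s):
  loop 1: 12 segments, perimeter = 13.4926
  loop 2: 12 segments, perimeter = 9.6899
Total perimeter = 23.182


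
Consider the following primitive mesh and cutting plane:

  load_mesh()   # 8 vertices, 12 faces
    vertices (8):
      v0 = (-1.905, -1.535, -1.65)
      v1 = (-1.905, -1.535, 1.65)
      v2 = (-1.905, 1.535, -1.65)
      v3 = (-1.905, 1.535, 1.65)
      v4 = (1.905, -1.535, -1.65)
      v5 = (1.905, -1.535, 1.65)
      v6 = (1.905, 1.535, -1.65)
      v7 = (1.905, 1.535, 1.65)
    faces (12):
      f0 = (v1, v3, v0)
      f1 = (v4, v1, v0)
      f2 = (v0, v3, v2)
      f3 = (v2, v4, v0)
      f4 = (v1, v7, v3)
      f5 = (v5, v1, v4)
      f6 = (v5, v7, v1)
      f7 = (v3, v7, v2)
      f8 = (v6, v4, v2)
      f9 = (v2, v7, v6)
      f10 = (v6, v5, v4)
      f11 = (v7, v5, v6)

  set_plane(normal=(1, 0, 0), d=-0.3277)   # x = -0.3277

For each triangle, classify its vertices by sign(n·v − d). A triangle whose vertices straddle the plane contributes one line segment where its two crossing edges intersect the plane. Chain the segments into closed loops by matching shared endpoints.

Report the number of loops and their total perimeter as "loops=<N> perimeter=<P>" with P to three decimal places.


loops=1 perimeter=12.740

Straddling triangles (8 of 12):
  (v4,v1,v0) [+--] → (-0.3277, -1.535, 0.283835)–(-0.3277, -1.535, -1.65)  len=1.9338
  (v2,v4,v0) [-+-] → (-0.3277, 0.264052, -1.65)–(-0.3277, -1.535, -1.65)  len=1.7991
  (v1,v7,v3) [-+-] → (-0.3277, -0.264052, 1.65)–(-0.3277, 1.535, 1.65)  len=1.7991
  (v5,v1,v4) [+-+] → (-0.3277, -1.535, 1.65)–(-0.3277, -1.535, 0.283835)  len=1.3662
  (v5,v7,v1) [++-] → (-0.3277, -0.264052, 1.65)–(-0.3277, -1.535, 1.65)  len=1.2709
  (v3,v7,v2) [-+-] → (-0.3277, 1.535, 1.65)–(-0.3277, 1.535, -0.283835)  len=1.9338
  (v6,v4,v2) [++-] → (-0.3277, 0.264052, -1.65)–(-0.3277, 1.535, -1.65)  len=1.2709
  (v2,v7,v6) [-++] → (-0.3277, 1.535, -0.283835)–(-0.3277, 1.535, -1.65)  len=1.3662

Chained into 1 loop(s):
  loop 1: 8 segments, perimeter = 12.7400
Total perimeter = 12.740


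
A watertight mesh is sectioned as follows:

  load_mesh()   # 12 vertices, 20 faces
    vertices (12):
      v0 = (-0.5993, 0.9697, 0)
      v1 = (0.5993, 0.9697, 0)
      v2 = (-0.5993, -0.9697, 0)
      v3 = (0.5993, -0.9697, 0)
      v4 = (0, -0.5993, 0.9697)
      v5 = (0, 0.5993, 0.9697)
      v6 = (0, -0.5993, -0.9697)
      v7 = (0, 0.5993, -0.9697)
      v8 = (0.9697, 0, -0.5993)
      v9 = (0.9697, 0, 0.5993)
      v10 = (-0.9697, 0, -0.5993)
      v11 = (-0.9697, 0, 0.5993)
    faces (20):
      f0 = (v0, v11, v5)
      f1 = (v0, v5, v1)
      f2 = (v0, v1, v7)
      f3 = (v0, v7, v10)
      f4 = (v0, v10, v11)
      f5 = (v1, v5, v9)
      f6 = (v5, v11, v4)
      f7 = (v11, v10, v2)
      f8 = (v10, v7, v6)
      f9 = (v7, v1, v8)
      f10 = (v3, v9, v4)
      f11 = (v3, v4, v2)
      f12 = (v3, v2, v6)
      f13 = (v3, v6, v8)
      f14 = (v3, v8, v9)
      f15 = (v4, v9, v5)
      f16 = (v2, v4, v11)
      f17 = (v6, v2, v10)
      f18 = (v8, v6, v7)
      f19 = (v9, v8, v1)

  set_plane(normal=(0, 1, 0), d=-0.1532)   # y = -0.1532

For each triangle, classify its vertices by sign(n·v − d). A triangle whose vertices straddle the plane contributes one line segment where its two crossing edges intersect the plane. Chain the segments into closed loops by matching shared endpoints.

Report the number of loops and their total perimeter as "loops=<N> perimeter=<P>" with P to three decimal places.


loops=1 perimeter=6.180

Straddling triangles (10 of 20):
  (v5,v11,v4) [++-] → (-0.721814, -0.1532, 0.693986)–(0, -0.1532, 0.9697)  len=0.7727
  (v11,v10,v2) [++-] → (-0.911182, -0.1532, -0.504618)–(-0.911182, -0.1532, 0.504618)  len=1.0092
  (v10,v7,v6) [++-] → (0, -0.1532, -0.9697)–(-0.721814, -0.1532, -0.693986)  len=0.7727
  (v3,v9,v4) [-+-] → (0.911182, -0.1532, 0.504618)–(0.721814, -0.1532, 0.693986)  len=0.2678
  (v3,v6,v8) [--+] → (0.721814, -0.1532, -0.693986)–(0.911182, -0.1532, -0.504618)  len=0.2678
  (v3,v8,v9) [-++] → (0.911182, -0.1532, -0.504618)–(0.911182, -0.1532, 0.504618)  len=1.0092
  (v4,v9,v5) [-++] → (0.721814, -0.1532, 0.693986)–(0, -0.1532, 0.9697)  len=0.7727
  (v2,v4,v11) [--+] → (-0.721814, -0.1532, 0.693986)–(-0.911182, -0.1532, 0.504618)  len=0.2678
  (v6,v2,v10) [--+] → (-0.911182, -0.1532, -0.504618)–(-0.721814, -0.1532, -0.693986)  len=0.2678
  (v8,v6,v7) [+-+] → (0.721814, -0.1532, -0.693986)–(0, -0.1532, -0.9697)  len=0.7727

Chained into 1 loop(s):
  loop 1: 10 segments, perimeter = 6.1804
Total perimeter = 6.180


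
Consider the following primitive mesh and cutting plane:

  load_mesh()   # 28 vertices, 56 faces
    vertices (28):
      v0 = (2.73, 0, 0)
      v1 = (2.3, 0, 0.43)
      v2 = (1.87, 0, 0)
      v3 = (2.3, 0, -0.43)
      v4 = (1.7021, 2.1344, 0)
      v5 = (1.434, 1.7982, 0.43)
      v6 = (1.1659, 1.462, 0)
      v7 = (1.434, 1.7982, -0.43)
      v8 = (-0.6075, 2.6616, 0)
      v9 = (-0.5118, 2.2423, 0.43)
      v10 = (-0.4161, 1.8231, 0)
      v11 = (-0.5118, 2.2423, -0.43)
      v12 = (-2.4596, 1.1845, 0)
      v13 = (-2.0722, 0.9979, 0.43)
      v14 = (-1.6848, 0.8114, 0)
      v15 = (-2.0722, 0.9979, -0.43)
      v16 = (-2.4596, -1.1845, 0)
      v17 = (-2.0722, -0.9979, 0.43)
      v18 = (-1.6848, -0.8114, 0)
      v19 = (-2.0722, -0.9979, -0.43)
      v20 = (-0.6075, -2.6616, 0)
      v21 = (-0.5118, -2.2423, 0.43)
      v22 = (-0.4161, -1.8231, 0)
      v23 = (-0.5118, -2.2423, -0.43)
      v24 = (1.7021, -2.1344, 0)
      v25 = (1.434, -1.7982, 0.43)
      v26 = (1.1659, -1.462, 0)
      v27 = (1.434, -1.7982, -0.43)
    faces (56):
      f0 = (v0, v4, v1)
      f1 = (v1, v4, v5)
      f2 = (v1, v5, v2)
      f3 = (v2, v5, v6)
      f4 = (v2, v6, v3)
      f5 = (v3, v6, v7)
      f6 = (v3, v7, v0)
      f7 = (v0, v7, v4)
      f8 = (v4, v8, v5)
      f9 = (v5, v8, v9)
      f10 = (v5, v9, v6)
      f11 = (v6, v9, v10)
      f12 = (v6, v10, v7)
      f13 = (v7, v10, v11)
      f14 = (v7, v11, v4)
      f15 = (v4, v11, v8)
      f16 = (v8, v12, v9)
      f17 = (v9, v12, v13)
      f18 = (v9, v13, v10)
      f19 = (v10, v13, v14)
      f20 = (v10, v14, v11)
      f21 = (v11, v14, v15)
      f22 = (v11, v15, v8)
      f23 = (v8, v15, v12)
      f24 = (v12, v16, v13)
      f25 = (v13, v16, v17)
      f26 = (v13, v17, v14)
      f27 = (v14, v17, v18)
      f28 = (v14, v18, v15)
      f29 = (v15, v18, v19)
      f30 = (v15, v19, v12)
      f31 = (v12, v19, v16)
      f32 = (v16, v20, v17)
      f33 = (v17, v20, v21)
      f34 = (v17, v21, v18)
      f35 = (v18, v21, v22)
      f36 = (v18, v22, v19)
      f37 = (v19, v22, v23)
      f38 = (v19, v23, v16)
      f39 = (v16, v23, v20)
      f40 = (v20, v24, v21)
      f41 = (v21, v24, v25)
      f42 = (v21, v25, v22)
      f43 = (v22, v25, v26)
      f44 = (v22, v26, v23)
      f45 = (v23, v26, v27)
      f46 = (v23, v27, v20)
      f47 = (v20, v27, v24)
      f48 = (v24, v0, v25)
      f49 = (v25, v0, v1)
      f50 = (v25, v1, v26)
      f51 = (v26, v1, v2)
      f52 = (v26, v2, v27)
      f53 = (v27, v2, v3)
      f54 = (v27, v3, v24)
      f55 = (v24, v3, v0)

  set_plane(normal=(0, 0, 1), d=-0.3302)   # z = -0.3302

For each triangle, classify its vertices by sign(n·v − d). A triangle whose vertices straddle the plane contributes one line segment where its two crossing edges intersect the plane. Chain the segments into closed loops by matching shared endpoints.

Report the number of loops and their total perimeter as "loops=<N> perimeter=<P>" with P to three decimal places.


loops=2 perimeter=27.942

Straddling triangles (28 of 56):
  (v2,v6,v3) [++-] → (2.03678, 0.33932, -0.3302)–(2.2002, 0, -0.3302)  len=0.3766
  (v3,v6,v7) [-+-] → (2.03678, 0.33932, -0.3302)–(1.37178, 1.72017, -0.3302)  len=1.5326
  (v3,v7,v0) [--+] → (1.73479, 1.38085, -0.3302)–(2.3998, 0, -0.3302)  len=1.5326
  (v0,v7,v4) [+-+] → (1.73479, 1.38085, -0.3302)–(1.49622, 1.87623, -0.3302)  len=0.5498
  (v6,v10,v7) [++-] → (1.0046, 1.80398, -0.3302)–(1.37178, 1.72017, -0.3302)  len=0.3766
  (v7,v10,v11) [-+-] → (1.0046, 1.80398, -0.3302)–(-0.489589, 2.14501, -0.3302)  len=1.5326
  (v7,v11,v4) [--+] → (0.00203074, 2.21726, -0.3302)–(1.49622, 1.87623, -0.3302)  len=1.5326
  (v4,v11,v8) [+-+] → (0.00203074, 2.21726, -0.3302)–(-0.534011, 2.33962, -0.3302)  len=0.5498
  (v10,v14,v11) [++-] → (-0.784045, 1.9102, -0.3302)–(-0.489589, 2.14501, -0.3302)  len=0.3766
  (v11,v14,v15) [-+-] → (-0.784045, 1.9102, -0.3302)–(-1.98229, 0.954615, -0.3302)  len=1.5326
  (v11,v15,v8) [--+] → (-1.73225, 1.38403, -0.3302)–(-0.534011, 2.33962, -0.3302)  len=1.5326
  (v8,v15,v12) [+-+] → (-1.73225, 1.38403, -0.3302)–(-2.16211, 1.04121, -0.3302)  len=0.5498
  (v14,v18,v15) [++-] → (-1.98229, 0.577974, -0.3302)–(-1.98229, 0.954615, -0.3302)  len=0.3766
  (v15,v18,v19) [-+-] → (-1.98229, 0.577974, -0.3302)–(-1.98229, -0.954615, -0.3302)  len=1.5326
  (v15,v19,v12) [--+] → (-2.16211, -0.49138, -0.3302)–(-2.16211, 1.04121, -0.3302)  len=1.5326
  (v12,v19,v16) [+-+] → (-2.16211, -0.49138, -0.3302)–(-2.16211, -1.04121, -0.3302)  len=0.5498
  (v18,v22,v19) [++-] → (-1.68783, -1.18942, -0.3302)–(-1.98229, -0.954615, -0.3302)  len=0.3766
  (v19,v22,v23) [-+-] → (-1.68783, -1.18942, -0.3302)–(-0.489589, -2.14501, -0.3302)  len=1.5326
  (v19,v23,v16) [--+] → (-0.963871, -1.99679, -0.3302)–(-2.16211, -1.04121, -0.3302)  len=1.5326
  (v16,v23,v20) [+-+] → (-0.963871, -1.99679, -0.3302)–(-0.534011, -2.33962, -0.3302)  len=0.5498
  (v22,v26,v23) [++-] → (-0.122418, -2.0612, -0.3302)–(-0.489589, -2.14501, -0.3302)  len=0.3766
  (v23,v26,v27) [-+-] → (-0.122418, -2.0612, -0.3302)–(1.37178, -1.72017, -0.3302)  len=1.5326
  (v23,v27,v20) [--+] → (0.960182, -1.99859, -0.3302)–(-0.534011, -2.33962, -0.3302)  len=1.5326
  (v20,v27,v24) [+-+] → (0.960182, -1.99859, -0.3302)–(1.49622, -1.87623, -0.3302)  len=0.5498
  (v26,v2,v27) [++-] → (1.53519, -1.38085, -0.3302)–(1.37178, -1.72017, -0.3302)  len=0.3766
  (v27,v2,v3) [-+-] → (1.53519, -1.38085, -0.3302)–(2.2002, 0, -0.3302)  len=1.5326
  (v27,v3,v24) [--+] → (2.16123, -0.495379, -0.3302)–(1.49622, -1.87623, -0.3302)  len=1.5326
  (v24,v3,v0) [+-+] → (2.16123, -0.495379, -0.3302)–(2.3998, 0, -0.3302)  len=0.5498

Chained into 2 loop(s):
  loop 1: 14 segments, perimeter = 13.3647
  loop 2: 14 segments, perimeter = 14.5771
Total perimeter = 27.942


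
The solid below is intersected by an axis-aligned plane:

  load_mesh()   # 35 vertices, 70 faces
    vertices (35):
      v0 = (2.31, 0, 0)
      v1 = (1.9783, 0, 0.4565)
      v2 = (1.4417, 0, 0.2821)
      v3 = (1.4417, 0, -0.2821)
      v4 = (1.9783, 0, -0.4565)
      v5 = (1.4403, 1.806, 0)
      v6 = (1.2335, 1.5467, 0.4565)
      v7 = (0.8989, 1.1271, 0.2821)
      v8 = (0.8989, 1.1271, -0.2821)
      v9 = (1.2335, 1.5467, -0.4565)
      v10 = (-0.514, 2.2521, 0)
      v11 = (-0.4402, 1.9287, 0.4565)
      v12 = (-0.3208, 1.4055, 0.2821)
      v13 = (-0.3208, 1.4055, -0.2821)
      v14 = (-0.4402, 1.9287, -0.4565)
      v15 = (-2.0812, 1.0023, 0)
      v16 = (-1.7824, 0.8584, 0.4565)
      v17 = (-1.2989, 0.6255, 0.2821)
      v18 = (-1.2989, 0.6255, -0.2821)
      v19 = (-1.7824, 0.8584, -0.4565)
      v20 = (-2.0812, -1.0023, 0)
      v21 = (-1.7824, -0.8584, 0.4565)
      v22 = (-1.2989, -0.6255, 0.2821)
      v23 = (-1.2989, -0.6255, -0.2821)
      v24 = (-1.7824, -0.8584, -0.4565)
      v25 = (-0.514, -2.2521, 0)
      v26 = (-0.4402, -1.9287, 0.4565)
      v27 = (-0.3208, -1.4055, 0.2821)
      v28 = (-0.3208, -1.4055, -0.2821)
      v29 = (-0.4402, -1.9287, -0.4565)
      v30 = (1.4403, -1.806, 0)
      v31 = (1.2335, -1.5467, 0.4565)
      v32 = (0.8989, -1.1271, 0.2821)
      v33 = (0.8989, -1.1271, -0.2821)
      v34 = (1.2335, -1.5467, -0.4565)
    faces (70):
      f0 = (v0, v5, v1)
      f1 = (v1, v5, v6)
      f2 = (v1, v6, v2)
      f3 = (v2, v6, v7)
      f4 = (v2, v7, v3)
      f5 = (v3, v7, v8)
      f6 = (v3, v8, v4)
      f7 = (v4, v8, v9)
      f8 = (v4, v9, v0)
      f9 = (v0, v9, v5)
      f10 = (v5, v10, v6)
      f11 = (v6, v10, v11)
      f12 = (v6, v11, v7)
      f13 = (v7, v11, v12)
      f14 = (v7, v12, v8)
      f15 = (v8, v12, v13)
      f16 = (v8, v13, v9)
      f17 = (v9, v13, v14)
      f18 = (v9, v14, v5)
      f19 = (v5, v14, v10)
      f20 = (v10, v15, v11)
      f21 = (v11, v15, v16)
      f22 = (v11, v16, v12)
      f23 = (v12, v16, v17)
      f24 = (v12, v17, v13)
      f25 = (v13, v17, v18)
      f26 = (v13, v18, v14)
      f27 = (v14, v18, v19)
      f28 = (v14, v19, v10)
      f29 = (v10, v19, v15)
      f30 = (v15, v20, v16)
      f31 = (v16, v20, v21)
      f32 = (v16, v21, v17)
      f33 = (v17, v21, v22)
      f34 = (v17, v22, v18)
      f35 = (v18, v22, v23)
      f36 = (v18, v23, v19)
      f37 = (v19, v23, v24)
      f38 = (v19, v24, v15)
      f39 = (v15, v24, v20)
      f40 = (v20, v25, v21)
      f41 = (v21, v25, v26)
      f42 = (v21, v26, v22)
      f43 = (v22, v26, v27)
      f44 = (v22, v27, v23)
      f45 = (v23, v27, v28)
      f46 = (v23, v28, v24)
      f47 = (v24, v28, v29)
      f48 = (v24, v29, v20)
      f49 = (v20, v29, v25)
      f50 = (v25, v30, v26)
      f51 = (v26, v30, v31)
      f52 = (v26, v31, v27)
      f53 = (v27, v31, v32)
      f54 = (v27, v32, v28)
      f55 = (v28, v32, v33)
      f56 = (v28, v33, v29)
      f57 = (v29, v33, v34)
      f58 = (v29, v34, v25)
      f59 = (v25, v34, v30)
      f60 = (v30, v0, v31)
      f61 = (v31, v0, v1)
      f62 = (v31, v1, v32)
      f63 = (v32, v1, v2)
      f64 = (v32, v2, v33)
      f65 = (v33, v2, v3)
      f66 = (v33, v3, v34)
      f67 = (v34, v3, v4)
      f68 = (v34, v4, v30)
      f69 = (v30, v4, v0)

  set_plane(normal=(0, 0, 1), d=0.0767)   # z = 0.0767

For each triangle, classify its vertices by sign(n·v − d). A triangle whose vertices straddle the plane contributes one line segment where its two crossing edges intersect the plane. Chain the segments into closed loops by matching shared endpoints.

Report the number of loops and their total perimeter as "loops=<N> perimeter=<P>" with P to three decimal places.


loops=2 perimeter=22.450

Straddling triangles (28 of 70):
  (v0,v5,v1) [--+] → (1.53069, 1.50256, 0.0767)–(2.25427, 0, 0.0767)  len=1.6677
  (v1,v5,v6) [+-+] → (1.53069, 1.50256, 0.0767)–(1.40555, 1.76243, 0.0767)  len=0.2884
  (v2,v7,v3) [++-] → (1.09651, 0.716773, 0.0767)–(1.4417, 0, 0.0767)  len=0.7956
  (v3,v7,v8) [-+-] → (1.09651, 0.716773, 0.0767)–(0.8989, 1.1271, 0.0767)  len=0.4554
  (v5,v10,v6) [--+] → (-0.220389, 2.13358, 0.0767)–(1.40555, 1.76243, 0.0767)  len=1.6678
  (v6,v10,v11) [+-+] → (-0.220389, 2.13358, 0.0767)–(-0.5016, 2.19776, 0.0767)  len=0.2884
  (v7,v12,v8) [++-] → (0.123238, 1.30415, 0.0767)–(0.8989, 1.1271, 0.0767)  len=0.7956
  (v8,v12,v13) [-+-] → (0.123238, 1.30415, 0.0767)–(-0.3208, 1.4055, 0.0767)  len=0.4555
  (v10,v15,v11) [--+] → (-1.80548, 1.15795, 0.0767)–(-0.5016, 2.19776, 0.0767)  len=1.6677
  (v11,v15,v16) [+-+] → (-1.80548, 1.15795, 0.0767)–(-2.031, 0.978122, 0.0767)  len=0.2884
  (v12,v17,v13) [++-] → (-0.942818, 0.909463, 0.0767)–(-0.3208, 1.4055, 0.0767)  len=0.7956
  (v13,v17,v18) [-+-] → (-0.942818, 0.909463, 0.0767)–(-1.2989, 0.6255, 0.0767)  len=0.4554
  (v15,v20,v16) [--+] → (-2.031, -0.68967, 0.0767)–(-2.031, 0.978122, 0.0767)  len=1.6678
  (v16,v20,v21) [+-+] → (-2.031, -0.68967, 0.0767)–(-2.031, -0.978122, 0.0767)  len=0.2885
  (v17,v22,v18) [++-] → (-1.2989, -0.170067, 0.0767)–(-1.2989, 0.6255, 0.0767)  len=0.7956
  (v18,v22,v23) [-+-] → (-1.2989, -0.170067, 0.0767)–(-1.2989, -0.6255, 0.0767)  len=0.4554
  (v20,v25,v21) [--+] → (-0.727113, -2.01793, 0.0767)–(-2.031, -0.978122, 0.0767)  len=1.6677
  (v21,v25,v26) [+-+] → (-0.727113, -2.01793, 0.0767)–(-0.5016, -2.19776, 0.0767)  len=0.2884
  (v22,v27,v23) [++-] → (-0.676882, -1.12154, 0.0767)–(-1.2989, -0.6255, 0.0767)  len=0.7956
  (v23,v27,v28) [-+-] → (-0.676882, -1.12154, 0.0767)–(-0.3208, -1.4055, 0.0767)  len=0.4554
  (v25,v30,v26) [--+] → (1.12434, -1.82662, 0.0767)–(-0.5016, -2.19776, 0.0767)  len=1.6678
  (v26,v30,v31) [+-+] → (1.12434, -1.82662, 0.0767)–(1.40555, -1.76243, 0.0767)  len=0.2884
  (v27,v32,v28) [++-] → (0.454862, -1.22845, 0.0767)–(-0.3208, -1.4055, 0.0767)  len=0.7956
  (v28,v32,v33) [-+-] → (0.454862, -1.22845, 0.0767)–(0.8989, -1.1271, 0.0767)  len=0.4555
  (v30,v0,v31) [--+] → (2.12913, -0.259873, 0.0767)–(1.40555, -1.76243, 0.0767)  len=1.6677
  (v31,v0,v1) [+-+] → (2.12913, -0.259873, 0.0767)–(2.25427, 0, 0.0767)  len=0.2884
  (v32,v2,v33) [++-] → (1.24409, -0.410327, 0.0767)–(0.8989, -1.1271, 0.0767)  len=0.7956
  (v33,v2,v3) [-+-] → (1.24409, -0.410327, 0.0767)–(1.4417, 0, 0.0767)  len=0.4554

Chained into 2 loop(s):
  loop 1: 14 segments, perimeter = 13.6933
  loop 2: 14 segments, perimeter = 8.7572
Total perimeter = 22.450


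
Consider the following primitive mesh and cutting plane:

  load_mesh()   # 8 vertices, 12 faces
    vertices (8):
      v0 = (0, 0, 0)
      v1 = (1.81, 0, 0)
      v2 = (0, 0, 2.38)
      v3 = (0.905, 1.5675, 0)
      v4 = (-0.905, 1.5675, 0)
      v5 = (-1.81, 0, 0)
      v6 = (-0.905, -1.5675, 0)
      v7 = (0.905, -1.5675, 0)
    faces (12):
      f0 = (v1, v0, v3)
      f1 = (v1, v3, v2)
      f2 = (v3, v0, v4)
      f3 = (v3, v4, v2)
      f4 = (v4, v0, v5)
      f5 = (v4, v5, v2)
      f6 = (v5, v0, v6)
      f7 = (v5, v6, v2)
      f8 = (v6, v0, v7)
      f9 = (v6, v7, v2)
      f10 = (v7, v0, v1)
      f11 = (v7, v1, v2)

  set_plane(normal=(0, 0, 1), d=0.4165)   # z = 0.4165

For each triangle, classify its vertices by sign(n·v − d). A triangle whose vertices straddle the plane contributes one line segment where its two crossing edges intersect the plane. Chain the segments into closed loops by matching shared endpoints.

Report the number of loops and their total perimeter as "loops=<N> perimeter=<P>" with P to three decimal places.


Straddling triangles (6 of 12):
  (v1,v3,v2) [--+] → (0.746625, 1.29319, 0.4165)–(1.49325, 0, 0.4165)  len=1.4932
  (v3,v4,v2) [--+] → (-0.746625, 1.29319, 0.4165)–(0.746625, 1.29319, 0.4165)  len=1.4933
  (v4,v5,v2) [--+] → (-1.49325, 0, 0.4165)–(-0.746625, 1.29319, 0.4165)  len=1.4932
  (v5,v6,v2) [--+] → (-0.746625, -1.29319, 0.4165)–(-1.49325, 0, 0.4165)  len=1.4932
  (v6,v7,v2) [--+] → (0.746625, -1.29319, 0.4165)–(-0.746625, -1.29319, 0.4165)  len=1.4933
  (v7,v1,v2) [--+] → (1.49325, 0, 0.4165)–(0.746625, -1.29319, 0.4165)  len=1.4932

Chained into 1 loop(s):
  loop 1: 6 segments, perimeter = 8.9595
Total perimeter = 8.959

loops=1 perimeter=8.959
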